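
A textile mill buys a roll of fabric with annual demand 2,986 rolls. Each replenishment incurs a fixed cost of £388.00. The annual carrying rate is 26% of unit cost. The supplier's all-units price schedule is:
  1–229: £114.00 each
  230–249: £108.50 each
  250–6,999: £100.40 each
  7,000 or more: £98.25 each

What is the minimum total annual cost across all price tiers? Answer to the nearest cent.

Holding cost per unit per year at price C is H = 0.26·C.
Candidates are each tier's EOQ (if it falls in that tier) and each price-break quantity.
Tier 1 (£114.00): EOQ = 279.6 exceeds tier's upper bound 229, so this tier is dominated.
Tier 2 (£108.50): EOQ = 286.6 exceeds tier's upper bound 249, so this tier is dominated.
EOQ at £100.40 = 297.9 (feasible in tier 3): TC = 2,986×£100.40 + (2,986/297.9)×388 + (297.9/2)×0.26×£100.40 = £307,571.71.
EOQ at £98.25 = 301.2 < 7000, so use break Q=7000: TC = 2,986×£98.25 + (2,986/7000.0)×388 + (7000.0/2)×0.26×£98.25 = £382,947.51.
Lowest total cost among the candidates is at Q = 297.9.

TC* ≈ £307,571.71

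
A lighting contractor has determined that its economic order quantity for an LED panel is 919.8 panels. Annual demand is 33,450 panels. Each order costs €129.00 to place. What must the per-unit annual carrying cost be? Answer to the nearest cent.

Squaring Q* = √(2DS/H) gives Q*² = 2DS/H.
From Q* = √(2DS/H): H = 2DS / Q*² = 2 × 33,450 × 129 / 919.8² = 10.2007.

H ≈ €10.20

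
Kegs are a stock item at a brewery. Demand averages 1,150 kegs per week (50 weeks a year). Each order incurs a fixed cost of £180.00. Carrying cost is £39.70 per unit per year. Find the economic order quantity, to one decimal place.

Q* ≈ 722.1 kegs

Annual demand D = 1,150 × 50 = 57,500.
EOQ = √(2DS / H) = √(2 × 57,500 × 180 / 39.7).
= √(20,700,000 / 39.7) = √521,410.5793 ≈ 722.088.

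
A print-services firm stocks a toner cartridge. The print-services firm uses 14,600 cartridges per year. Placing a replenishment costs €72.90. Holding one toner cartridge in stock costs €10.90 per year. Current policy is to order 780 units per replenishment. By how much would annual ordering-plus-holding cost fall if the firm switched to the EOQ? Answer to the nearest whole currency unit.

Extra cost ≈ €799 per year

EOQ = √(2DS/H) = √(2 × 14,600 × 72.9 / 10.9) ≈ 441.92.
Cost at Q* = (D/Q*)S + (Q*/2)H = √(2DSH) ≈ €4,816.91.
Cost at Q = 780: (14,600/780)×72.9 + (780/2)×10.9 = €1,364.54 + €4,251.00 = €5,615.54.
Excess = €5,615.54 − €4,816.91 = €798.63.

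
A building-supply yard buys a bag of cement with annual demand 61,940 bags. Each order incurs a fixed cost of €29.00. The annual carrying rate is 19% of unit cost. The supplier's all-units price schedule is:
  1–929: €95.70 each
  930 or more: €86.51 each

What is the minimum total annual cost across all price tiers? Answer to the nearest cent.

TC* ≈ €5,368,004.02

Holding cost per unit per year at price C is H = 0.19·C.
Candidates are each tier's EOQ (if it falls in that tier) and each price-break quantity.
EOQ at €95.70 = 444.5 (feasible in tier 1): TC = 61,940×€95.70 + (61,940/444.5)×29 + (444.5/2)×0.19×€95.70 = €5,935,740.25.
EOQ at €86.51 = 467.5 < 930, so use break Q=930: TC = 61,940×€86.51 + (61,940/930.0)×29 + (930.0/2)×0.19×€86.51 = €5,368,004.02.
Lowest total cost among the candidates is at Q = 930.0.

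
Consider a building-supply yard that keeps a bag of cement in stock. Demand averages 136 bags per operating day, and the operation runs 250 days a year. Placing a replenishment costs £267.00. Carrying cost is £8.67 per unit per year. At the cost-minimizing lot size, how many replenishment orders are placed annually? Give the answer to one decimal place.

Annual demand D = 136 × 250 = 34,000.
EOQ = √(2DS/H) = √(2 × 34,000 × 267 / 8.67) ≈ 1447.11.
Orders per year = D / Q* = 34,000 / 1447.11 ≈ 23.495.

N ≈ 23.5 orders per year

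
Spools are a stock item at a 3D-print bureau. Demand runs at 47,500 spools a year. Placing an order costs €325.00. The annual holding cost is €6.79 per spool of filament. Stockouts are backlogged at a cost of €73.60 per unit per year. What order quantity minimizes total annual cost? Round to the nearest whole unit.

Q* ≈ 2,229 spools

With planned backorders, Q* = √(2DS/H) · √((H+B)/B).
√(2DS/H) = √(2 × 47,500 × 325 / 6.79) = 2132.400.
√((H+B)/B) = √((6.79+73.6)/73.6) = 1.0451.
Q* ≈ 2228.593.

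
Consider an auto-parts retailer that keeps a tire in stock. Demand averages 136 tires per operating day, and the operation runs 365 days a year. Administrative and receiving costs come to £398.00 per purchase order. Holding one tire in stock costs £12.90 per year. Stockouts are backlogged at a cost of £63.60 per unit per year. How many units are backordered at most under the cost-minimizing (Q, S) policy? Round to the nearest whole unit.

Annual demand D = 136 × 365 = 49,640.
With planned backorders, Q* = √(2DS/H) · √((H+B)/B).
√(2DS/H) = √(2 × 49,640 × 398 / 12.9) = 1750.159.
√((H+B)/B) = √((12.9+63.6)/63.6) = 1.0967.
Q* ≈ 1919.463.
S* = Q* · H/(H+B) = 1919.463 × 12.9/76.5 ≈ 323.674.

S* ≈ 324 tires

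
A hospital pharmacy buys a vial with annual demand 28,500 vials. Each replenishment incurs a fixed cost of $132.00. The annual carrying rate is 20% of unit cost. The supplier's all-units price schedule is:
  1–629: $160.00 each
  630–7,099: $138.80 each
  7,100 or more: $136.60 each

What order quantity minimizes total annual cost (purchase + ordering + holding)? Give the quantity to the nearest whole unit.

Holding cost per unit per year at price C is H = 0.20·C.
Evaluate total cost at each tier's feasible EOQ or, if the EOQ is below the tier, at the tier's minimum quantity.
EOQ at $160.00 = 484.9 (feasible in tier 1): TC = 28,500×$160.00 + (28,500/484.9)×132 + (484.9/2)×0.20×$160.00 = $4,575,516.70.
EOQ at $138.80 = 520.6 < 630, so use break Q=630: TC = 28,500×$138.80 + (28,500/630.0)×132 + (630.0/2)×0.20×$138.80 = $3,970,515.83.
EOQ at $136.60 = 524.8 < 7100, so use break Q=7100: TC = 28,500×$136.60 + (28,500/7100.0)×132 + (7100.0/2)×0.20×$136.60 = $3,990,615.86.
Lowest total cost is $3,970,515.83 at Q = 630.0.

Q* ≈ 630 vials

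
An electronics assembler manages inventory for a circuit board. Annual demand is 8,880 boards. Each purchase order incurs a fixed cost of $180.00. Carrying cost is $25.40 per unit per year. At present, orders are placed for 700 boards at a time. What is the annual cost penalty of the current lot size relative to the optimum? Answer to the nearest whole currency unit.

EOQ = √(2DS/H) = √(2 × 8,880 × 180 / 25.4) ≈ 354.77.
Cost at Q* = (D/Q*)S + (Q*/2)H = √(2DSH) ≈ $9,011.03.
Cost at Q = 700: (8,880/700)×180 + (700/2)×25.4 = $2,283.43 + $8,890.00 = $11,173.43.
Excess = $11,173.43 − $9,011.03 = $2,162.40.

Extra cost ≈ $2,162 per year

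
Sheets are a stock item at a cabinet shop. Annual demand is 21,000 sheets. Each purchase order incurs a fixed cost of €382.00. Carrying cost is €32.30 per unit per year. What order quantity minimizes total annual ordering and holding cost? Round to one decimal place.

Q* ≈ 704.8 sheets

EOQ = √(2DS / H) = √(2 × 21,000 × 382 / 32.3).
= √(16,044,000 / 32.3) = √496,718.2663 ≈ 704.782.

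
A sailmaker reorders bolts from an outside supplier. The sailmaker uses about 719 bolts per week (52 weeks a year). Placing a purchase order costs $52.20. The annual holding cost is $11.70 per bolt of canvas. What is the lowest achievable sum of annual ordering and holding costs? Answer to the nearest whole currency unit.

TC* ≈ $6,758

Annual demand D = 719 × 52 = 37,388.
The optimal lot size = √(2DS/H) = √(2 × 37,388 × 52.2 / 11.7) ≈ 577.60.
At the optimum the two cost components are equal, so total cost = 2·(Q*/2)H = Q*·H.
Minimum total = √(2DSH) = √(2 × 37,388 × 52.2 × 11.7) ≈ 6757.862.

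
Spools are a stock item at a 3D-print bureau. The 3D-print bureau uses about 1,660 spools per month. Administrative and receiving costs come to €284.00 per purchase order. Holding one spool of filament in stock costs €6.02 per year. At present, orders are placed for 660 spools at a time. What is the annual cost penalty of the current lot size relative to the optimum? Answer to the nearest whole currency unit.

Annual demand D = 1,660 × 12 = 19,920.
EOQ = √(2DS/H) = √(2 × 19,920 × 284 / 6.02) ≈ 1370.95.
Cost at Q* = (D/Q*)S + (Q*/2)H = √(2DSH) ≈ €8,253.10.
Cost at Q = 660: (19,920/660)×284 + (660/2)×6.02 = €8,571.64 + €1,986.60 = €10,558.24.
Excess = €10,558.24 − €8,253.10 = €2,305.14.

Extra cost ≈ €2,305 per year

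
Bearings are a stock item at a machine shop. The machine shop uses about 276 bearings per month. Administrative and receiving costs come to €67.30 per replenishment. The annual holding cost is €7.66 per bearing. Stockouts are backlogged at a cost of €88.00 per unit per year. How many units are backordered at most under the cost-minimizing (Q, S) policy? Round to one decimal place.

S* ≈ 20.1 bearings

Annual demand D = 276 × 12 = 3,312.
With planned backorders, Q* = √(2DS/H) · √((H+B)/B).
√(2DS/H) = √(2 × 3,312 × 67.3 / 7.66) = 241.242.
√((H+B)/B) = √((7.66+88)/88) = 1.0426.
Q* ≈ 251.523.
S* = Q* · H/(H+B) = 251.523 × 7.66/95.66 ≈ 20.141.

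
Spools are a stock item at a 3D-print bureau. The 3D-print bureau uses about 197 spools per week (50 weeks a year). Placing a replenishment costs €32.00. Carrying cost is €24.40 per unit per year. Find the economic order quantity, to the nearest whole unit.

Q* ≈ 161 spools

Annual demand D = 197 × 50 = 9,850.
EOQ = √(2DS / H) = √(2 × 9,850 × 32 / 24.4).
= √(630,400 / 24.4) = √25,836.0656 ≈ 160.736.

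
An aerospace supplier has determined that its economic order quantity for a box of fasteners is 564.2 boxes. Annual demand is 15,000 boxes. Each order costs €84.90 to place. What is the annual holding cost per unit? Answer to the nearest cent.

H ≈ €8.00

The basic EOQ model gives Q* = √(2DS/H); rearrange for the unknown.
From Q* = √(2DS/H): H = 2DS / Q*² = 2 × 15,000 × 84.9 / 564.2² = 8.0013.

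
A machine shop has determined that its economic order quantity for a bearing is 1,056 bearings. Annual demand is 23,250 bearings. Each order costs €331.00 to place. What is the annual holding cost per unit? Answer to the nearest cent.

H ≈ €13.80

Squaring Q* = √(2DS/H) gives Q*² = 2DS/H.
From Q* = √(2DS/H): H = 2DS / Q*² = 2 × 23,250 × 331 / 1,056² = 13.8024.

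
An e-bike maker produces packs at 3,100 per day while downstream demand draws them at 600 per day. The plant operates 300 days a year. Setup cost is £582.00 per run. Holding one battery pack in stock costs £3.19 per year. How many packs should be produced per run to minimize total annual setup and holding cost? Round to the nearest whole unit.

Annual demand D = 600 × 300 = 180,000.
Production build-up factor (1 − d/p) = 1 − 600/3,100 = 0.8065.
Q* = √(2DS / (H(1 − d/p))) = √(2 × 180,000 × 582 / (3.19 × 0.8065)).
= √(209,520,000 / 2.5726) ≈ 9024.606.

Q* ≈ 9,025 packs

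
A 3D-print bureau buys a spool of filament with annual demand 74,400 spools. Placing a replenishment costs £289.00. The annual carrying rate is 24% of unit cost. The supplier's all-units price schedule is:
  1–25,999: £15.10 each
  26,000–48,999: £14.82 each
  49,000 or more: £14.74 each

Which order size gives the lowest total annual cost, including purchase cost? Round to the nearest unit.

Q* ≈ 3,445 spools

Holding cost per unit per year at price C is H = 0.24·C.
Evaluate total cost at each tier's feasible EOQ or, if the EOQ is below the tier, at the tier's minimum quantity.
EOQ at £15.10 = 3444.7 (feasible in tier 1): TC = 74,400×£15.10 + (74,400/3444.7)×289 + (3444.7/2)×0.24×£15.10 = £1,135,923.73.
EOQ at £14.82 = 3477.1 < 26000, so use break Q=26000: TC = 74,400×£14.82 + (74,400/26000.0)×289 + (26000.0/2)×0.24×£14.82 = £1,149,673.38.
EOQ at £14.74 = 3486.6 < 49000, so use break Q=49000: TC = 74,400×£14.74 + (74,400/49000.0)×289 + (49000.0/2)×0.24×£14.74 = £1,183,766.01.
Lowest total cost is £1,135,923.73 at Q = 3444.7.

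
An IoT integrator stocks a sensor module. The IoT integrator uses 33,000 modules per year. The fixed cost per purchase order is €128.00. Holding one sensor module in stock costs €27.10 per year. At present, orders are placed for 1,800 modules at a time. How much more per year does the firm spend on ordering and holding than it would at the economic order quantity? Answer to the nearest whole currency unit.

EOQ = √(2DS/H) = √(2 × 33,000 × 128 / 27.1) ≈ 558.33.
Cost at Q* = (D/Q*)S + (Q*/2)H = √(2DSH) ≈ €15,130.79.
Cost at Q = 1,800: (33,000/1,800)×128 + (1,800/2)×27.1 = €2,346.67 + €24,390.00 = €26,736.67.
Excess = €26,736.67 − €15,130.79 = €11,605.88.

Extra cost ≈ €11,606 per year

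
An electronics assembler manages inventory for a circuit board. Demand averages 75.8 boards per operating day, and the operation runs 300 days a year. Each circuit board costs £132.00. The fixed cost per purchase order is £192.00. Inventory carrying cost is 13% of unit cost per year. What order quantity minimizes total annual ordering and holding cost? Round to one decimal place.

Q* ≈ 713.3 boards

Annual demand D = 75.8 × 300 = 22,740.
Holding cost H = 0.13 × £132.00 = £17.1600 per unit per year.
EOQ = √(2DS / H) = √(2 × 22,740 × 192 / 17.16).
= √(8,732,160 / 17.16) = √508,867.1329 ≈ 713.349.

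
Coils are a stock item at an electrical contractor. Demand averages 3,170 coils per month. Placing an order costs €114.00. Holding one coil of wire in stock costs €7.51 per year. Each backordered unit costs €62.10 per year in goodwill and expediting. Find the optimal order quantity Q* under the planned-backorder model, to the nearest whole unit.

Annual demand D = 3,170 × 12 = 38,040.
With planned backorders, Q* = √(2DS/H) · √((H+B)/B).
√(2DS/H) = √(2 × 38,040 × 114 / 7.51) = 1074.652.
√((H+B)/B) = √((7.51+62.1)/62.1) = 1.0587.
Q* ≈ 1137.779.

Q* ≈ 1,138 coils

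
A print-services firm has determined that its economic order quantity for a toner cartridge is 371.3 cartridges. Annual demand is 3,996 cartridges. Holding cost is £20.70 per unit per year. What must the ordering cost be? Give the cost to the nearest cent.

S ≈ £357.08

Invert the EOQ relation Q*² = 2DS/H.
From Q* = √(2DS/H): S = Q*²H / (2D) = 371.3² × 20.7 / (2 × 3,996) = 357.0794.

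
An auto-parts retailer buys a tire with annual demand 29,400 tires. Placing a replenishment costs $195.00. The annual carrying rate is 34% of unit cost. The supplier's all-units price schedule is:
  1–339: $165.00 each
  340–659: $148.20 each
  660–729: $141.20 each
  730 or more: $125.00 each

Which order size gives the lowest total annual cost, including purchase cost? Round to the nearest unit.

Holding cost per unit per year at price C is H = 0.34·C.
Evaluate total cost at each tier's feasible EOQ or, if the EOQ is below the tier, at the tier's minimum quantity.
Tier 1 ($165.00): EOQ = 452.1 exceeds tier's upper bound 339, so this tier is dominated.
EOQ at $148.20 = 477.0 (feasible in tier 2): TC = 29,400×$148.20 + (29,400/477.0)×195 + (477.0/2)×0.34×$148.20 = $4,381,116.41.
EOQ at $141.20 = 488.7 < 660, so use break Q=660: TC = 29,400×$141.20 + (29,400/660.0)×195 + (660.0/2)×0.34×$141.20 = $4,175,809.00.
EOQ at $125.00 = 519.4 < 730, so use break Q=730: TC = 29,400×$125.00 + (29,400/730.0)×195 + (730.0/2)×0.34×$125.00 = $3,698,365.92.
Lowest total cost is $3,698,365.92 at Q = 730.0.

Q* ≈ 730 tires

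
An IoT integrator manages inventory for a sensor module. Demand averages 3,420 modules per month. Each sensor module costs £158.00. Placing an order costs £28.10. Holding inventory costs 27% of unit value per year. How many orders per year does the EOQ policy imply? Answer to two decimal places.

Annual demand D = 3,420 × 12 = 41,040.
Holding cost H = 0.27 × £158.00 = £42.6600 per unit per year.
Q* = √(2DS/H) = √(2 × 41,040 × 28.1 / 42.66) ≈ 232.52.
Orders per year = D / Q* = 41,040 / 232.52 ≈ 176.501.

N ≈ 176.50 orders per year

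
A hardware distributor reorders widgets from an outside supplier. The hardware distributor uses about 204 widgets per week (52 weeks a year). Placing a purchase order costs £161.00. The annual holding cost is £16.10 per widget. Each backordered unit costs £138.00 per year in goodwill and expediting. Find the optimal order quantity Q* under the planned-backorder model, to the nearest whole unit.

Q* ≈ 487 widgets

Annual demand D = 204 × 52 = 10,608.
With planned backorders, Q* = √(2DS/H) · √((H+B)/B).
√(2DS/H) = √(2 × 10,608 × 161 / 16.1) = 460.608.
√((H+B)/B) = √((16.1+138)/138) = 1.0567.
Q* ≈ 486.736.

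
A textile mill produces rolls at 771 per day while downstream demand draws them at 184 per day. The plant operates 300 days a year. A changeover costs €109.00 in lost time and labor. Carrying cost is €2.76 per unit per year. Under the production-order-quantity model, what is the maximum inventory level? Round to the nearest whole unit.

I_max ≈ 1,822 rolls

Annual demand D = 184 × 300 = 55,200.
Production build-up factor (1 − d/p) = 1 − 184/771 = 0.7613.
Q* = √(2DS / (H(1 − d/p))) = √(2 × 55,200 × 109 / (2.76 × 0.7613)).
= √(12,033,600 / 2.1013) ≈ 2393.048.
Maximum inventory = Q*(1 − d/p) = 2393.048 × 0.7613 ≈ 1821.944.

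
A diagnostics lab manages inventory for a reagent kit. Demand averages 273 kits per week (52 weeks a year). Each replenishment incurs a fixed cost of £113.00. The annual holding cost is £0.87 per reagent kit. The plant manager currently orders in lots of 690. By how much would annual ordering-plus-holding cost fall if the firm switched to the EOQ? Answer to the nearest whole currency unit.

Annual demand D = 273 × 52 = 14,196.
EOQ = √(2DS/H) = √(2 × 14,196 × 113 / 0.87) ≈ 1920.34.
Cost at Q* = (D/Q*)S + (Q*/2)H = √(2DSH) ≈ £1,670.69.
Cost at Q = 690: (14,196/690)×113 + (690/2)×0.87 = £2,324.85 + £300.15 = £2,625.00.
Excess = £2,625.00 − £1,670.69 = £954.31.

Extra cost ≈ £954 per year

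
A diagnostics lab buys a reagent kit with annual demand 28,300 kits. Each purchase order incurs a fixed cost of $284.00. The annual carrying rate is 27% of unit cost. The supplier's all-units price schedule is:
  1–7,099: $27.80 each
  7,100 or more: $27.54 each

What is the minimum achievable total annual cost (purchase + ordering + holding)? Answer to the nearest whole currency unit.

TC* ≈ $797,724

Holding cost per unit per year at price C is H = 0.27·C.
Candidates are each tier's EOQ (if it falls in that tier) and each price-break quantity.
EOQ at $27.80 = 1463.4 (feasible in tier 1): TC = 28,300×$27.80 + (28,300/1463.4)×284 + (1463.4/2)×0.27×$27.80 = $797,724.28.
EOQ at $27.54 = 1470.3 < 7100, so use break Q=7100: TC = 28,300×$27.54 + (28,300/7100.0)×284 + (7100.0/2)×0.27×$27.54 = $806,911.09.
Lowest total cost among the candidates is at Q = 1463.4.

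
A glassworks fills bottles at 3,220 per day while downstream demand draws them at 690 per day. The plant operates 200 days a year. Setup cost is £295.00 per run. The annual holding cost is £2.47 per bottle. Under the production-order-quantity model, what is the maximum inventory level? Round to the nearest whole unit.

Annual demand D = 690 × 200 = 138,000.
Production build-up factor (1 − d/p) = 1 − 690/3,220 = 0.7857.
Q* = √(2DS / (H(1 − d/p))) = √(2 × 138,000 × 295 / (2.47 × 0.7857)).
= √(81,420,000 / 1.9407) ≈ 6477.162.
Maximum inventory = Q*(1 − d/p) = 6477.162 × 0.7857 ≈ 5089.199.

I_max ≈ 5,089 bottles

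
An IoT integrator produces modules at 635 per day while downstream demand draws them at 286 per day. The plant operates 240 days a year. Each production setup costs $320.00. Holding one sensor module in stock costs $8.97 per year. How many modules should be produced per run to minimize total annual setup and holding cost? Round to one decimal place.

Annual demand D = 286 × 240 = 68,640.
Production build-up factor (1 − d/p) = 1 − 286/635 = 0.5496.
Q* = √(2DS / (H(1 − d/p))) = √(2 × 68,640 × 320 / (8.97 × 0.5496)).
= √(43,929,600 / 4.93) ≈ 2985.084.

Q* ≈ 2,985.1 modules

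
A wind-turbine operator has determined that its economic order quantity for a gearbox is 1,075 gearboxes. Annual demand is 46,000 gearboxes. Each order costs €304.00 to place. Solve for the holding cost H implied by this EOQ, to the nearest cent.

Squaring Q* = √(2DS/H) gives Q*² = 2DS/H.
From Q* = √(2DS/H): H = 2DS / Q*² = 2 × 46,000 × 304 / 1,075² = 24.2016.

H ≈ €24.20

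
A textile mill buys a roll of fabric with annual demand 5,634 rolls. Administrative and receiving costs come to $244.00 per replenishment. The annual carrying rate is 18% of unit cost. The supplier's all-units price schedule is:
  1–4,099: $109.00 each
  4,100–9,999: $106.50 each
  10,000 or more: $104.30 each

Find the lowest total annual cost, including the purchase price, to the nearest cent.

Holding cost per unit per year at price C is H = 0.18·C.
Evaluate total cost at each tier's feasible EOQ or, if the EOQ is below the tier, at the tier's minimum quantity.
EOQ at $109.00 = 374.3 (feasible in tier 1): TC = 5,634×$109.00 + (5,634/374.3)×244 + (374.3/2)×0.18×$109.00 = $621,450.59.
EOQ at $106.50 = 378.7 < 4100, so use break Q=4100: TC = 5,634×$106.50 + (5,634/4100.0)×244 + (4100.0/2)×0.18×$106.50 = $639,654.79.
EOQ at $104.30 = 382.7 < 10000, so use break Q=10000: TC = 5,634×$104.30 + (5,634/10000.0)×244 + (10000.0/2)×0.18×$104.30 = $681,633.67.
Lowest total cost among the candidates is at Q = 374.3.

TC* ≈ $621,450.59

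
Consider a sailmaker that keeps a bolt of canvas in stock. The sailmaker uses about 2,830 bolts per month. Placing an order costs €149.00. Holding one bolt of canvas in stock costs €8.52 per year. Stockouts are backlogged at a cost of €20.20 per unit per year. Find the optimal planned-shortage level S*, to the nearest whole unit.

Annual demand D = 2,830 × 12 = 33,960.
With planned backorders, Q* = √(2DS/H) · √((H+B)/B).
√(2DS/H) = √(2 × 33,960 × 149 / 8.52) = 1089.864.
√((H+B)/B) = √((8.52+20.2)/20.2) = 1.1924.
Q* ≈ 1299.537.
S* = Q* · H/(H+B) = 1299.537 × 8.52/28.72 ≈ 385.517.

S* ≈ 386 bolts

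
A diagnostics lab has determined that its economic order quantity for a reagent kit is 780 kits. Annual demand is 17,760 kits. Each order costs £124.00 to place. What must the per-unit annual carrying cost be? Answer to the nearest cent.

Squaring Q* = √(2DS/H) gives Q*² = 2DS/H.
From Q* = √(2DS/H): H = 2DS / Q*² = 2 × 17,760 × 124 / 780² = 7.2394.

H ≈ £7.24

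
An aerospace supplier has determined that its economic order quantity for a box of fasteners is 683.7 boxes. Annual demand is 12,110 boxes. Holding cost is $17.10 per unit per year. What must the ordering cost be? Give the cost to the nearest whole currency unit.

S ≈ $330

Invert the EOQ relation Q*² = 2DS/H.
From Q* = √(2DS/H): S = Q*²H / (2D) = 683.7² × 17.1 / (2 × 12,110) = 330.0298.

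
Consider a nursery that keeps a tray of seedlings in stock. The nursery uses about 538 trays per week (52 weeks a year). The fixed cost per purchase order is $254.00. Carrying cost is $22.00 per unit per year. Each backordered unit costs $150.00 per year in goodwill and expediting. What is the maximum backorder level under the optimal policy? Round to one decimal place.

S* ≈ 110.1 trays

Annual demand D = 538 × 52 = 27,976.
With planned backorders, Q* = √(2DS/H) · √((H+B)/B).
√(2DS/H) = √(2 × 27,976 × 254 / 22) = 803.736.
√((H+B)/B) = √((22+150)/150) = 1.0708.
Q* ≈ 860.661.
S* = Q* · H/(H+B) = 860.661 × 22/172 ≈ 110.084.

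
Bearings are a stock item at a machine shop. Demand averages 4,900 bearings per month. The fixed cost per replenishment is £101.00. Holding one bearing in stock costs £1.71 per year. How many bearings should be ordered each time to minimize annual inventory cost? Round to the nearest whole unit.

Annual demand D = 4,900 × 12 = 58,800.
EOQ = √(2DS / H) = √(2 × 58,800 × 101 / 1.71).
= √(11,877,600 / 1.71) = √6,945,964.9123 ≈ 2635.520.

Q* ≈ 2,636 bearings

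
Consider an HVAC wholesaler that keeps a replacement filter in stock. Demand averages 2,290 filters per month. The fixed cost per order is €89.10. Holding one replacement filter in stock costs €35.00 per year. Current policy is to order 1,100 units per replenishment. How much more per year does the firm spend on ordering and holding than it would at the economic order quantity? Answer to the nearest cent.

Extra cost ≈ €8,384.17 per year

Annual demand D = 2,290 × 12 = 27,480.
EOQ = √(2DS/H) = √(2 × 27,480 × 89.1 / 35) ≈ 374.05.
Cost at Q* = (D/Q*)S + (Q*/2)H = √(2DSH) ≈ €13,091.71.
Cost at Q = 1,100: (27,480/1,100)×89.1 + (1,100/2)×35 = €2,225.88 + €19,250.00 = €21,475.88.
Excess = €21,475.88 − €13,091.71 = €8,384.17.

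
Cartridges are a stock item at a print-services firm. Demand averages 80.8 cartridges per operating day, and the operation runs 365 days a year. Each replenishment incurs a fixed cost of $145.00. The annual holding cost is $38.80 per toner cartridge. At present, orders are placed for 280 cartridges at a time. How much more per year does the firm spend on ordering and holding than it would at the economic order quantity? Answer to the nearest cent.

Annual demand D = 80.8 × 365 = 29,492.
EOQ = √(2DS/H) = √(2 × 29,492 × 145 / 38.8) ≈ 469.50.
Cost at Q* = (D/Q*)S + (Q*/2)H = √(2DSH) ≈ $18,216.59.
Cost at Q = 280: (29,492/280)×145 + (280/2)×38.8 = $15,272.64 + $5,432.00 = $20,704.64.
Excess = $20,704.64 − $18,216.59 = $2,488.06.

Extra cost ≈ $2,488.06 per year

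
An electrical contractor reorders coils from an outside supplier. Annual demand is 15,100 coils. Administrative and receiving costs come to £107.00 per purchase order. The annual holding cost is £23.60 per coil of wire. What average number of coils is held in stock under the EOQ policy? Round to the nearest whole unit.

Average inventory ≈ 185 coils

EOQ = √(2DS/H) = √(2 × 15,100 × 107 / 23.6) ≈ 370.03.
Average inventory = Q*/2 ≈ 370.03 / 2 = 185.016.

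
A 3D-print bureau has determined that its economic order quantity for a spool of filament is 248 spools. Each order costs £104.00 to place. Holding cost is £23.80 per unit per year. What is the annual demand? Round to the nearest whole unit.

Invert the EOQ relation Q*² = 2DS/H.
From Q* = √(2DS/H): D = Q*²H / (2S) = 248² × 23.8 / (2 × 104) = 7037.477.

D ≈ 7,037 spools per year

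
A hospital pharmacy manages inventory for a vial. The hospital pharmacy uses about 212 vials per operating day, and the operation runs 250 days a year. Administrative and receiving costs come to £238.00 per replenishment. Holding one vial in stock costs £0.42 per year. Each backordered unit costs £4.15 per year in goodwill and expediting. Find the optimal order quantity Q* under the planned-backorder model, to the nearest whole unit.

Q* ≈ 8,133 vials

Annual demand D = 212 × 250 = 53,000.
With planned backorders, Q* = √(2DS/H) · √((H+B)/B).
√(2DS/H) = √(2 × 53,000 × 238 / 0.42) = 7750.269.
√((H+B)/B) = √((0.42+4.15)/4.15) = 1.0494.
Q* ≈ 8133.001.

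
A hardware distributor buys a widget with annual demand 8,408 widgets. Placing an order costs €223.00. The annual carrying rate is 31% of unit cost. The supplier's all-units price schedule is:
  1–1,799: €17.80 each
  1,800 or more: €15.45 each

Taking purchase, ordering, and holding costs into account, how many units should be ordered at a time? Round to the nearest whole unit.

Q* ≈ 1,800 widgets

Holding cost per unit per year at price C is H = 0.31·C.
Candidates are each tier's EOQ (if it falls in that tier) and each price-break quantity.
EOQ at €17.80 = 824.4 (feasible in tier 1): TC = 8,408×€17.80 + (8,408/824.4)×223 + (824.4/2)×0.31×€17.80 = €154,211.28.
EOQ at €15.45 = 884.8 < 1800, so use break Q=1800: TC = 8,408×€15.45 + (8,408/1800.0)×223 + (1800.0/2)×0.31×€15.45 = €135,255.81.
Lowest total cost is €135,255.81 at Q = 1800.0.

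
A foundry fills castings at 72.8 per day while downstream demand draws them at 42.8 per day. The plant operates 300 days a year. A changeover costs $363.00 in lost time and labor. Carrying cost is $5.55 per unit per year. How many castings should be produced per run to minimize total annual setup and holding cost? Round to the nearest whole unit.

Annual demand D = 42.8 × 300 = 12,840.
Production build-up factor (1 − d/p) = 1 − 42.8/72.8 = 0.4121.
Q* = √(2DS / (H(1 − d/p))) = √(2 × 12,840 × 363 / (5.55 × 0.4121)).
= √(9,321,840 / 2.2871) ≈ 2018.875.

Q* ≈ 2,019 castings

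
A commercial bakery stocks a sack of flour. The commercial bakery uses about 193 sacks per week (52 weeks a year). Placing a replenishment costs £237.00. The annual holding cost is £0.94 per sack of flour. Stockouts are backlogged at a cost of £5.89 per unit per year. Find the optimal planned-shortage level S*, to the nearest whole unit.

Annual demand D = 193 × 52 = 10,036.
With planned backorders, Q* = √(2DS/H) · √((H+B)/B).
√(2DS/H) = √(2 × 10,036 × 237 / 0.94) = 2249.601.
√((H+B)/B) = √((0.94+5.89)/5.89) = 1.0768.
Q* ≈ 2422.469.
S* = Q* · H/(H+B) = 2422.469 × 0.94/6.83 ≈ 333.400.

S* ≈ 333 sacks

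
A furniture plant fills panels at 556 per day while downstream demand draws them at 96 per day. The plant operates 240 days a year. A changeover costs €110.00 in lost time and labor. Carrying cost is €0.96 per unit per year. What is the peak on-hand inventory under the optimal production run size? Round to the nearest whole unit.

Annual demand D = 96 × 240 = 23,040.
Production build-up factor (1 − d/p) = 1 − 96/556 = 0.8273.
Q* = √(2DS / (H(1 − d/p))) = √(2 × 23,040 × 110 / (0.96 × 0.8273)).
= √(5,068,800 / 0.7942) ≈ 2526.245.
Maximum inventory = Q*(1 − d/p) = 2526.245 × 0.8273 ≈ 2090.059.

I_max ≈ 2,090 panels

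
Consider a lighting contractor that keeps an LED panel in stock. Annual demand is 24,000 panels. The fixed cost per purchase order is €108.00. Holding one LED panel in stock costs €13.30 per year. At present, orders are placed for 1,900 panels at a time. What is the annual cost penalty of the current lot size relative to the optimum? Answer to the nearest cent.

Extra cost ≈ €5,695.77 per year

EOQ = √(2DS/H) = √(2 × 24,000 × 108 / 13.3) ≈ 624.32.
Cost at Q* = (D/Q*)S + (Q*/2)H = √(2DSH) ≈ €8,303.45.
Cost at Q = 1,900: (24,000/1,900)×108 + (1,900/2)×13.3 = €1,364.21 + €12,635.00 = €13,999.21.
Excess = €13,999.21 − €8,303.45 = €5,695.77.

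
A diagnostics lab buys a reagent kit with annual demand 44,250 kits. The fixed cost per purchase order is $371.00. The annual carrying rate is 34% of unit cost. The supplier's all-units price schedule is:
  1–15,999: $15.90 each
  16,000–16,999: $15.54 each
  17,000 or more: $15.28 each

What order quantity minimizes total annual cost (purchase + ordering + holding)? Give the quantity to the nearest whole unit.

Q* ≈ 2,464 kits

Holding cost per unit per year at price C is H = 0.34·C.
For each price level, check whether its EOQ is feasible; otherwise the best quantity at that price is the breakpoint.
EOQ at $15.90 = 2464.5 (feasible in tier 1): TC = 44,250×$15.90 + (44,250/2464.5)×371 + (2464.5/2)×0.34×$15.90 = $716,897.83.
EOQ at $15.54 = 2492.8 < 16000, so use break Q=16000: TC = 44,250×$15.54 + (44,250/16000.0)×371 + (16000.0/2)×0.34×$15.54 = $730,939.85.
EOQ at $15.28 = 2514.0 < 17000, so use break Q=17000: TC = 44,250×$15.28 + (44,250/17000.0)×371 + (17000.0/2)×0.34×$15.28 = $721,264.89.
Lowest total cost is $716,897.83 at Q = 2464.5.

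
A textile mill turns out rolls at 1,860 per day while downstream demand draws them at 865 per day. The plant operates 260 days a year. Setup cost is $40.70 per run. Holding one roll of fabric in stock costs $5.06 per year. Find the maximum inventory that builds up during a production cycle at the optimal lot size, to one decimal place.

Annual demand D = 865 × 260 = 224,900.
Production build-up factor (1 − d/p) = 1 − 865/1,860 = 0.5349.
Q* = √(2DS / (H(1 − d/p))) = √(2 × 224,900 × 40.7 / (5.06 × 0.5349)).
= √(18,306,860 / 2.7068) ≈ 2600.618.
Maximum inventory = Q*(1 − d/p) = 2600.618 × 0.5349 ≈ 1391.191.

I_max ≈ 1,391.2 rolls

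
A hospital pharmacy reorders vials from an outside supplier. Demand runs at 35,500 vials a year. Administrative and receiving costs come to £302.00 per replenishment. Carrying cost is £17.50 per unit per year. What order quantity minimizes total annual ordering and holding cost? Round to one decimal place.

EOQ = √(2DS / H) = √(2 × 35,500 × 302 / 17.5).
= √(21,442,000 / 17.5) = √1,225,257.1429 ≈ 1106.913.

Q* ≈ 1,106.9 vials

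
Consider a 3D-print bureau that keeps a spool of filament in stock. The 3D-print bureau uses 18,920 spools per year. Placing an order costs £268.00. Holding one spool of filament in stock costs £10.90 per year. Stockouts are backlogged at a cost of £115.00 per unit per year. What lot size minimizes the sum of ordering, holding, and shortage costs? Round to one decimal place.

Q* ≈ 1,009.2 spools

With planned backorders, Q* = √(2DS/H) · √((H+B)/B).
√(2DS/H) = √(2 × 18,920 × 268 / 10.9) = 964.561.
√((H+B)/B) = √((10.9+115)/115) = 1.0463.
Q* ≈ 1009.238.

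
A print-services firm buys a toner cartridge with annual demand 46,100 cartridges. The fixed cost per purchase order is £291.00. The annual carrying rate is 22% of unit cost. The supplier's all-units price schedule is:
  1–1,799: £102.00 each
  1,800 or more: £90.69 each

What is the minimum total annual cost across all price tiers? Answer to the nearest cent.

Holding cost per unit per year at price C is H = 0.22·C.
For each price level, check whether its EOQ is feasible; otherwise the best quantity at that price is the breakpoint.
EOQ at £102.00 = 1093.5 (feasible in tier 1): TC = 46,100×£102.00 + (46,100/1093.5)×291 + (1093.5/2)×0.22×£102.00 = £4,726,737.11.
EOQ at £90.69 = 1159.6 < 1800, so use break Q=1800: TC = 46,100×£90.69 + (46,100/1800.0)×291 + (1800.0/2)×0.22×£90.69 = £4,206,218.45.
Lowest total cost among the candidates is at Q = 1800.0.

TC* ≈ £4,206,218.45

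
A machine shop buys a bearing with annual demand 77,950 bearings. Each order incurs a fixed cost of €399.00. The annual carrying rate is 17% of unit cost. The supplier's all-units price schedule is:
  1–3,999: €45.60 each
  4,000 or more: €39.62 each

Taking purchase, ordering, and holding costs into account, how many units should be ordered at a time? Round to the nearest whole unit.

Q* ≈ 4,000 bearings

Holding cost per unit per year at price C is H = 0.17·C.
For each price level, check whether its EOQ is feasible; otherwise the best quantity at that price is the breakpoint.
EOQ at €45.60 = 2832.7 (feasible in tier 1): TC = 77,950×€45.60 + (77,950/2832.7)×399 + (2832.7/2)×0.17×€45.60 = €3,576,479.19.
EOQ at €39.62 = 3039.0 < 4000, so use break Q=4000: TC = 77,950×€39.62 + (77,950/4000.0)×399 + (4000.0/2)×0.17×€39.62 = €3,109,625.31.
Lowest total cost is €3,109,625.31 at Q = 4000.0.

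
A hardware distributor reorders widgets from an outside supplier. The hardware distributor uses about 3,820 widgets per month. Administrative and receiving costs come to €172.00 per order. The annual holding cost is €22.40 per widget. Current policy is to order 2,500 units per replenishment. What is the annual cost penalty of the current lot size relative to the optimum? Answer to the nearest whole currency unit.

Annual demand D = 3,820 × 12 = 45,840.
EOQ = √(2DS/H) = √(2 × 45,840 × 172 / 22.4) ≈ 839.03.
Cost at Q* = (D/Q*)S + (Q*/2)H = √(2DSH) ≈ €18,794.27.
Cost at Q = 2,500: (45,840/2,500)×172 + (2,500/2)×22.4 = €3,153.79 + €28,000.00 = €31,153.79.
Excess = €31,153.79 − €18,794.27 = €12,359.52.

Extra cost ≈ €12,360 per year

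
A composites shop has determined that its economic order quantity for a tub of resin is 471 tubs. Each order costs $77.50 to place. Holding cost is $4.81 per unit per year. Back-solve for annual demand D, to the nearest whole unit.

Squaring Q* = √(2DS/H) gives Q*² = 2DS/H.
From Q* = √(2DS/H): D = Q*²H / (2S) = 471² × 4.81 / (2 × 77.5) = 6884.227.

D ≈ 6,884 tubs per year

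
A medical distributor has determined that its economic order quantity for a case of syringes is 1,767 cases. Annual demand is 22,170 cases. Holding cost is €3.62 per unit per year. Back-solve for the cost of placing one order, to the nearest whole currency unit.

S ≈ €255

Squaring Q* = √(2DS/H) gives Q*² = 2DS/H.
From Q* = √(2DS/H): S = Q*²H / (2D) = 1,767² × 3.62 / (2 × 22,170) = 254.9095.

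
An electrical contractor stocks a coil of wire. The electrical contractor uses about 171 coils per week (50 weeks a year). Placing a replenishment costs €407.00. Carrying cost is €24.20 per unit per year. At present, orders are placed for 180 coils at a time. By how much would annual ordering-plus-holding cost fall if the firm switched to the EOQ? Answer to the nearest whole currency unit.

Annual demand D = 171 × 50 = 8,550.
EOQ = √(2DS/H) = √(2 × 8,550 × 407 / 24.2) ≈ 536.28.
Cost at Q* = (D/Q*)S + (Q*/2)H = √(2DSH) ≈ €12,977.86.
Cost at Q = 180: (8,550/180)×407 + (180/2)×24.2 = €19,332.50 + €2,178.00 = €21,510.50.
Excess = €21,510.50 − €12,977.86 = €8,532.64.

Extra cost ≈ €8,533 per year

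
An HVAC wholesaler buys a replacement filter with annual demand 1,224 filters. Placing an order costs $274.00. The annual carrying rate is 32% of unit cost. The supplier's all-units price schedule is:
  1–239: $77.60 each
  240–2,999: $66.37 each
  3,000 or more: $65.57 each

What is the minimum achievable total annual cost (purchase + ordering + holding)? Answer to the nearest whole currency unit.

Holding cost per unit per year at price C is H = 0.32·C.
For each price level, check whether its EOQ is feasible; otherwise the best quantity at that price is the breakpoint.
EOQ at $77.60 = 164.4 (feasible in tier 1): TC = 1,224×$77.60 + (1,224/164.4)×274 + (164.4/2)×0.32×$77.60 = $99,063.59.
EOQ at $66.37 = 177.7 < 240, so use break Q=240: TC = 1,224×$66.37 + (1,224/240.0)×274 + (240.0/2)×0.32×$66.37 = $85,182.89.
EOQ at $65.57 = 178.8 < 3000, so use break Q=3000: TC = 1,224×$65.57 + (1,224/3000.0)×274 + (3000.0/2)×0.32×$65.57 = $111,843.07.
Lowest total cost among the candidates is at Q = 240.0.

TC* ≈ $85,183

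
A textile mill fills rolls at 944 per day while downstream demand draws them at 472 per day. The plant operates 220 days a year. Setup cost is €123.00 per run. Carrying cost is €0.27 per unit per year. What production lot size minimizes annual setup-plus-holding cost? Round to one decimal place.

Annual demand D = 472 × 220 = 103,840.
Production build-up factor (1 − d/p) = 1 − 472/944 = 0.5000.
Q* = √(2DS / (H(1 − d/p))) = √(2 × 103,840 × 123 / (0.27 × 0.5000)).
= √(25,544,640 / 0.135) ≈ 13755.710.

Q* ≈ 13,755.7 rolls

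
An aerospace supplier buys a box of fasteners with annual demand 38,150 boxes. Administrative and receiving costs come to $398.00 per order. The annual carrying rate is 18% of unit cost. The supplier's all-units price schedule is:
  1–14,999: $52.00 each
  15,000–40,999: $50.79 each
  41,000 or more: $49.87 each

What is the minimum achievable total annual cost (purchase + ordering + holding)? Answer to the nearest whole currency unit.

Holding cost per unit per year at price C is H = 0.18·C.
Evaluate total cost at each tier's feasible EOQ or, if the EOQ is below the tier, at the tier's minimum quantity.
EOQ at $52.00 = 1801.2 (feasible in tier 1): TC = 38,150×$52.00 + (38,150/1801.2)×398 + (1801.2/2)×0.18×$52.00 = $2,000,659.39.
EOQ at $50.79 = 1822.5 < 15000, so use break Q=15000: TC = 38,150×$50.79 + (38,150/15000.0)×398 + (15000.0/2)×0.18×$50.79 = $2,007,217.25.
EOQ at $49.87 = 1839.3 < 41000, so use break Q=41000: TC = 38,150×$49.87 + (38,150/41000.0)×398 + (41000.0/2)×0.18×$49.87 = $2,086,931.13.
Lowest total cost among the candidates is at Q = 1801.2.

TC* ≈ $2,000,659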